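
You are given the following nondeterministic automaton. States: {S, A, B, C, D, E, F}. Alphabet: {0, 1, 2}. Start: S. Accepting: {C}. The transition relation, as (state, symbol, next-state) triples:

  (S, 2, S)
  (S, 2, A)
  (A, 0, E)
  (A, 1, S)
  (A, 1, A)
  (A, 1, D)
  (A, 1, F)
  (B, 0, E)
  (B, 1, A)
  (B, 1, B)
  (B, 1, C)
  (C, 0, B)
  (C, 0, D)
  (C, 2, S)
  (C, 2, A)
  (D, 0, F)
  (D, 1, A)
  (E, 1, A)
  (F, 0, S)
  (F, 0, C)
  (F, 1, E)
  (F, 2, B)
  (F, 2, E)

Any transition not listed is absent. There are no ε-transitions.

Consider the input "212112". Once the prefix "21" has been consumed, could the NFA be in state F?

Start in {S}.
Read '2': S→{S, A}; now {S, A}.
Read '1': S→∅, A→{S, A, D, F}; now {S, A, D, F}.
State F is in {S, A, D, F}.

Yes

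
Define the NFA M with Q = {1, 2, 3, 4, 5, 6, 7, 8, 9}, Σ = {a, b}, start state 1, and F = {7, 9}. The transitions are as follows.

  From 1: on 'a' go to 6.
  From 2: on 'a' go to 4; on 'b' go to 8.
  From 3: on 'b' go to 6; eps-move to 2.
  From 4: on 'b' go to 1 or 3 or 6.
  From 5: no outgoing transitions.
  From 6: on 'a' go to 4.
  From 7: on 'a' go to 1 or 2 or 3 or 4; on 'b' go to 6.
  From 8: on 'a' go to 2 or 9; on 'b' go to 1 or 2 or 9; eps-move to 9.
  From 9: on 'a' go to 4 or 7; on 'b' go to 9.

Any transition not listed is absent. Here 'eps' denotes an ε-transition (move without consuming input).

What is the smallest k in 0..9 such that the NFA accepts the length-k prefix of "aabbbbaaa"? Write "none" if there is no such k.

Start in {1}.
Read 'a': 1→{6}; now {6}.
Read 'a': 6→{4}; now {4}.
Read 'b': 4→{1, 3, 6}; union {1, 3, 6}; ε-closure = {1, 2, 3, 6}.
Read 'b': 1→∅, 2→{8}, 3→{6}, 6→∅; union {6, 8}; ε-closure = {6, 8, 9}.
None of the earlier sets intersect F, but {6, 8, 9} does.

4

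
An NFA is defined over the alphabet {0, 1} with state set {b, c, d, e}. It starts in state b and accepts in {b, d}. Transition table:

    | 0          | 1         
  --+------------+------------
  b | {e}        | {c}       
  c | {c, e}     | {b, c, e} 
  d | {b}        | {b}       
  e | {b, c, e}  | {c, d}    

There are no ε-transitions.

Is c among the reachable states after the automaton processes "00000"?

Yes

Start in {b}.
Read '0': {b} → {e}.
Read '0': {e} → {b, c, e}.
Read '0': {b, c, e} → {b, c, e}.
Read '0': {b, c, e} → {b, c, e}.
Read '0': {b, c, e} → {b, c, e}.
State c is in {b, c, e}.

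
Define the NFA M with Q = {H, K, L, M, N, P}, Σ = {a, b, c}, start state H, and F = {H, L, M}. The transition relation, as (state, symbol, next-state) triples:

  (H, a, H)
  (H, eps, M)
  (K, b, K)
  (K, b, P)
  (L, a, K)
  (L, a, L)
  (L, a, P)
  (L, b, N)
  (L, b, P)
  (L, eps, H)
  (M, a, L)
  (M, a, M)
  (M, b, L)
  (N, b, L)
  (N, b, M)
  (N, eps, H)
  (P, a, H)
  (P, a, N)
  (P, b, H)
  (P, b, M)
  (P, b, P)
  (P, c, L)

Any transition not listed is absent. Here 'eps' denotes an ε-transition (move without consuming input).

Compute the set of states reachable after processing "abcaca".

{H, K, L, M, P}

Start: ε-closure({H}) = {H, M}.
Read 'a': H→{H}, M→{L, M}; now {H, L, M}.
Read 'b': H→∅, L→{N, P}, M→{L}; union {L, N, P}; ε-closure = {H, L, M, N, P}.
Read 'c': H→∅, L→∅, M→∅, N→∅, P→{L}; union {L}; ε-closure = {H, L, M}.
Read 'a': H→{H}, L→{K, L, P}, M→{L, M}; now {H, K, L, M, P}.
Read 'c': H→∅, K→∅, L→∅, M→∅, P→{L}; union {L}; ε-closure = {H, L, M}.
Read 'a': H→{H}, L→{K, L, P}, M→{L, M}; now {H, K, L, M, P}.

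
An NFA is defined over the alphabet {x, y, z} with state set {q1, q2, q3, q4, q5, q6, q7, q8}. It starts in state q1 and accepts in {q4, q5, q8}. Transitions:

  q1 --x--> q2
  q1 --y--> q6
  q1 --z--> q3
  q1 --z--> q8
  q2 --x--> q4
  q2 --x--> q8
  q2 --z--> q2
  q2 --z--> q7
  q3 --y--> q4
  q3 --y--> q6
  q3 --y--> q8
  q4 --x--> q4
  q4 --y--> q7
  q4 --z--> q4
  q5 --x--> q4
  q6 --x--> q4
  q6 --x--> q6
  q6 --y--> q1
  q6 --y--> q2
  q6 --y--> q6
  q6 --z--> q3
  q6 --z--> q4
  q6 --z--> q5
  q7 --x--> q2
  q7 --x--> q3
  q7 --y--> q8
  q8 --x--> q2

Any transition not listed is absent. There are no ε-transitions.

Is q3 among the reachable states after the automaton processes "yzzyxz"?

No

Start in {q1}.
Read 'y': {q1} → {q6}.
Read 'z': {q6} → {q3, q4, q5}.
Read 'z': {q3, q4, q5} → {q4}.
Read 'y': {q4} → {q7}.
Read 'x': {q7} → {q2, q3}.
Read 'z': {q2, q3} → {q2, q7}.
State q3 is not in {q2, q7}.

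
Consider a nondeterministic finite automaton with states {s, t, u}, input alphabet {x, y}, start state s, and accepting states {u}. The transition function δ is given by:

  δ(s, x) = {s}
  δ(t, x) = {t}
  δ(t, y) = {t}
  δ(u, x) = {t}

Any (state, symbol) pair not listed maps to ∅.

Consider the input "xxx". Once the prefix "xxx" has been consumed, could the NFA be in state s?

Yes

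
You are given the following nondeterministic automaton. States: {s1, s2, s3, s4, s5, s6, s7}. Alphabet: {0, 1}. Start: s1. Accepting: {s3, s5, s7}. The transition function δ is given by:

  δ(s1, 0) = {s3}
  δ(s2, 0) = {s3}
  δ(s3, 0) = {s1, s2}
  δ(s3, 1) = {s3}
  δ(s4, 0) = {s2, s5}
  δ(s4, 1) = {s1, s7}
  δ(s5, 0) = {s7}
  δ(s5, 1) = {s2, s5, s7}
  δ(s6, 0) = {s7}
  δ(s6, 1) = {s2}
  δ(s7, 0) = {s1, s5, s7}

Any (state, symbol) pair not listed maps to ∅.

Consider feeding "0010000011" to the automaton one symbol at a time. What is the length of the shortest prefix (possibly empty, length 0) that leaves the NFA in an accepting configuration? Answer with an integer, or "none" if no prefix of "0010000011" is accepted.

1

Start in {s1}.
Read '0': {s1} → {s3}.
None of the earlier sets intersect F, but {s3} does.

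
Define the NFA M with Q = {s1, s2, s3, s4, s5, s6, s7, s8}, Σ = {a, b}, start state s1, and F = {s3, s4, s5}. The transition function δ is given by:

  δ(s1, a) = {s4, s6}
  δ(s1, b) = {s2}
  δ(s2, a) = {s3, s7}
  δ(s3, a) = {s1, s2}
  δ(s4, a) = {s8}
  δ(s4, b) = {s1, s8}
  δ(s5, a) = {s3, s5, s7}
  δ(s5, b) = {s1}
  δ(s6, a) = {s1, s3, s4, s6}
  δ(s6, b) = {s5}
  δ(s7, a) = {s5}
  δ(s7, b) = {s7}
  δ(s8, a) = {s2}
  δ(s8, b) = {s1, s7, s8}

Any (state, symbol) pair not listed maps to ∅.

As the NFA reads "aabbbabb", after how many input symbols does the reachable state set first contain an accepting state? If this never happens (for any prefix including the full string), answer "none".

1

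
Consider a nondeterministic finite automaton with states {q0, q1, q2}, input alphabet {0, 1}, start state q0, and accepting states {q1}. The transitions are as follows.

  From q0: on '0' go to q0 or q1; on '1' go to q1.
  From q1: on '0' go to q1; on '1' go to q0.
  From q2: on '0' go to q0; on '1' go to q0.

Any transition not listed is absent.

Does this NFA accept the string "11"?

No

Start in {q0}.
Read '1': q0→{q1}; now {q1}.
Read '1': q1→{q0}; now {q0}.
The final set {q0} contains no accepting state.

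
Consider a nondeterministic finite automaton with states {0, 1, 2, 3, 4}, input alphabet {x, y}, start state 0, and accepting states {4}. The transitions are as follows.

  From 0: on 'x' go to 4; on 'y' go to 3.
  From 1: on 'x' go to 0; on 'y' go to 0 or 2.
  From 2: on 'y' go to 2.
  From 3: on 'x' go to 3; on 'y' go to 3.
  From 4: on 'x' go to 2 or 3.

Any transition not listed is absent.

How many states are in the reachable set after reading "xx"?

2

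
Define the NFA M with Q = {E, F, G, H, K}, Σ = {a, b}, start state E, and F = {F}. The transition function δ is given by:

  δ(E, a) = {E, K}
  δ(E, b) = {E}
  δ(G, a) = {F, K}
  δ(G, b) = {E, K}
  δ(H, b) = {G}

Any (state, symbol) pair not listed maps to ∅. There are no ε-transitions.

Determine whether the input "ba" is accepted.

No

Start in {E}.
Read 'b': {E} → {E}.
Read 'a': {E} → {E, K}.
The final set {E, K} contains no accepting state.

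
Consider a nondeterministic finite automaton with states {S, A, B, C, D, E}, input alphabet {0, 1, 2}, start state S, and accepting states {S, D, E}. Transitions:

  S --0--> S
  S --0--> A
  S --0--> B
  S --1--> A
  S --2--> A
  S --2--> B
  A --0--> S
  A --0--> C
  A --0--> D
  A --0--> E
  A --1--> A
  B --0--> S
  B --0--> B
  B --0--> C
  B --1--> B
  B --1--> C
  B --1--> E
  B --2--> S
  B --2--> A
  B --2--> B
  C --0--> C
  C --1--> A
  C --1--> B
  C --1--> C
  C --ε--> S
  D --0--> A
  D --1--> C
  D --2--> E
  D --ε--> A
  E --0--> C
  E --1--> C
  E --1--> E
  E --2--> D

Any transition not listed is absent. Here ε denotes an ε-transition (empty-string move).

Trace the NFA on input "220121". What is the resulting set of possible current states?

{S, A, B, C, E}

Start in {S}.
Read '2': S→{A, B}; now {A, B}.
Read '2': A→∅, B→{S, A, B}; now {S, A, B}.
Read '0': S→{S, A, B}, A→{S, C, D, E}, B→{S, B, C}; now {S, A, B, C, D, E}.
Read '1': S→{A}, A→{A}, B→{B, C, E}, C→{A, B, C}, D→{C}, E→{C, E}; union {A, B, C, E}; ε-closure = {S, A, B, C, E}.
Read '2': S→{A, B}, A→∅, B→{S, A, B}, C→∅, E→{D}; now {S, A, B, D}.
Read '1': S→{A}, A→{A}, B→{B, C, E}, D→{C}; union {A, B, C, E}; ε-closure = {S, A, B, C, E}.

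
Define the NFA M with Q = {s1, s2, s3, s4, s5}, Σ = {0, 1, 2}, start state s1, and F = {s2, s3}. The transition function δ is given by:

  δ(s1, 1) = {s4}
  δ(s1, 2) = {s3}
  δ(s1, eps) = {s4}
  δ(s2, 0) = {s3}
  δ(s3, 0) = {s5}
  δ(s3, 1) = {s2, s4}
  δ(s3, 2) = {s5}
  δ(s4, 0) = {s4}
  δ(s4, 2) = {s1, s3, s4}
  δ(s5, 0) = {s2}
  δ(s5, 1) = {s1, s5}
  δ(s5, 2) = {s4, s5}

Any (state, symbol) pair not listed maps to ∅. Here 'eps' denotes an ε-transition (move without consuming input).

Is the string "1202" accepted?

Yes

Start: ε-closure({s1}) = {s1, s4}.
Read '1': {s1, s4} → {s4}.
Read '2': {s4} → {s1, s3, s4}.
Read '0': {s1, s3, s4} → {s4, s5}.
Read '2': {s4, s5} → {s1, s3, s4, s5}.
The final set {s1, s3, s4, s5} contains the accepting state s3.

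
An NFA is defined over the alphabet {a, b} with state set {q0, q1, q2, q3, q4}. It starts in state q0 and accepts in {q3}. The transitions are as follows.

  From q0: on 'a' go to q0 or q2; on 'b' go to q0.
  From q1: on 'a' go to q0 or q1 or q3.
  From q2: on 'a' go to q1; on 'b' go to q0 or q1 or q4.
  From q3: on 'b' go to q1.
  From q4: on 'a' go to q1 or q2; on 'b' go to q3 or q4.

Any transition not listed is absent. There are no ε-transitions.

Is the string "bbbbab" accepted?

No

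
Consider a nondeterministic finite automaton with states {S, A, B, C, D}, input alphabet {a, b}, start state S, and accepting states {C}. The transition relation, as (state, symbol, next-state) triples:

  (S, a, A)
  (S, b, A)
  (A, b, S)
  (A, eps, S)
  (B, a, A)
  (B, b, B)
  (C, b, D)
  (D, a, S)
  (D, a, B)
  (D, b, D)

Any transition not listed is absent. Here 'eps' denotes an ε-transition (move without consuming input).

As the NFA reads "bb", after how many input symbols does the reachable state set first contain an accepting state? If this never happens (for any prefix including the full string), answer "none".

Start in {S}.
Read 'b': {S} → {S, A}.
Read 'b': {S, A} → {S, A}.
No reachable set along the way intersects F.

none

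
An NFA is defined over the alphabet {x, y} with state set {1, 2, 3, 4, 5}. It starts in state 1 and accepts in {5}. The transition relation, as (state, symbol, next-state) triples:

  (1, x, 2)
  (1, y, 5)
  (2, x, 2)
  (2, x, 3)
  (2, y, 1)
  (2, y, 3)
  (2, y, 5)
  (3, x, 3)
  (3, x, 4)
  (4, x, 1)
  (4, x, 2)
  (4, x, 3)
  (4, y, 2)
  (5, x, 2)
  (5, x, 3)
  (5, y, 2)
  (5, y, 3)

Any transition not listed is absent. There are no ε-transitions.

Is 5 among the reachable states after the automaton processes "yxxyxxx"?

No

Start in {1}.
Read 'y': 1→{5}; now {5}.
Read 'x': 5→{2, 3}; now {2, 3}.
Read 'x': 2→{2, 3}, 3→{3, 4}; now {2, 3, 4}.
Read 'y': 2→{1, 3, 5}, 3→∅, 4→{2}; now {1, 2, 3, 5}.
Read 'x': 1→{2}, 2→{2, 3}, 3→{3, 4}, 5→{2, 3}; now {2, 3, 4}.
Read 'x': 2→{2, 3}, 3→{3, 4}, 4→{1, 2, 3}; now {1, 2, 3, 4}.
Read 'x': 1→{2}, 2→{2, 3}, 3→{3, 4}, 4→{1, 2, 3}; now {1, 2, 3, 4}.
State 5 is not in {1, 2, 3, 4}.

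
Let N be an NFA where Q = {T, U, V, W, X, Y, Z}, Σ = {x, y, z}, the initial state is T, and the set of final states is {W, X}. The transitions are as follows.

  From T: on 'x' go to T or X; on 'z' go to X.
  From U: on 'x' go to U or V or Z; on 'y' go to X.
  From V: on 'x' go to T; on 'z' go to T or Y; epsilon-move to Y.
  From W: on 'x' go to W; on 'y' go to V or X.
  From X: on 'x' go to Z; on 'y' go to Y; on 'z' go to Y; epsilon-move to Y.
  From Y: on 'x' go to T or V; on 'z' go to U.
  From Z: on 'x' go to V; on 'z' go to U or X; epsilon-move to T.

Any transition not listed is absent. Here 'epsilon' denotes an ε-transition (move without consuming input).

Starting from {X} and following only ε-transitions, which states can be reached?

Begin with {X}.
ε-move X → Y; add Y.

{X, Y}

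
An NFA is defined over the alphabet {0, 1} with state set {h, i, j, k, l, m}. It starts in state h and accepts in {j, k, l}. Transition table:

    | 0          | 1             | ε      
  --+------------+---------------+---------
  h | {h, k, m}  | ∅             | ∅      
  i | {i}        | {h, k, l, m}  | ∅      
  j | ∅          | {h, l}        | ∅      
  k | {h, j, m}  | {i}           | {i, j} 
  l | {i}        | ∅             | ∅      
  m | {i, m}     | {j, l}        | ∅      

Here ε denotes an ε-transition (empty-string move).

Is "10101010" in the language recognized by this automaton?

No

Start in {h}.
Read '1': h→∅; now ∅.
The set is empty and remains empty for the remaining 7 symbols.
The final set ∅ contains no accepting state.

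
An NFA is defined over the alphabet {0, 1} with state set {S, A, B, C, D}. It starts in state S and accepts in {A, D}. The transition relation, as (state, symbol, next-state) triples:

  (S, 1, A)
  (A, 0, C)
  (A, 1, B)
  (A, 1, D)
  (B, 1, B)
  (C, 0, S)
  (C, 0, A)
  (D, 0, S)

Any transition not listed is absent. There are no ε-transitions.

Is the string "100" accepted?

Start in {S}.
Read '1': {S} → {A}.
Read '0': {A} → {C}.
Read '0': {C} → {S, A}.
The final set {S, A} contains the accepting state A.

Yes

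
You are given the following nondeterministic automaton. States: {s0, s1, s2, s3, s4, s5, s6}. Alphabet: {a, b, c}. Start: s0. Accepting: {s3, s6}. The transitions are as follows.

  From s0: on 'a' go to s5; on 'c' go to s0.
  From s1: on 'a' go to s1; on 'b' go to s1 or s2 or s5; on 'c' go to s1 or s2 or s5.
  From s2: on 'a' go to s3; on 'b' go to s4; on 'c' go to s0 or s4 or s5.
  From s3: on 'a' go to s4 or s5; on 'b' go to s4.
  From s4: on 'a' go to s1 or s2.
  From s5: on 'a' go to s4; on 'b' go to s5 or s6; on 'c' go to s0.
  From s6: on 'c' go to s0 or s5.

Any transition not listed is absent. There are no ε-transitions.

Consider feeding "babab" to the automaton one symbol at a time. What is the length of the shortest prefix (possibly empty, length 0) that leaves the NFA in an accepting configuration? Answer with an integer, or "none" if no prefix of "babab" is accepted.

Start in {s0}.
Read 'b': {s0} → ∅.
The set is empty and remains empty for the remaining 4 symbols.
No reachable set along the way intersects F.

none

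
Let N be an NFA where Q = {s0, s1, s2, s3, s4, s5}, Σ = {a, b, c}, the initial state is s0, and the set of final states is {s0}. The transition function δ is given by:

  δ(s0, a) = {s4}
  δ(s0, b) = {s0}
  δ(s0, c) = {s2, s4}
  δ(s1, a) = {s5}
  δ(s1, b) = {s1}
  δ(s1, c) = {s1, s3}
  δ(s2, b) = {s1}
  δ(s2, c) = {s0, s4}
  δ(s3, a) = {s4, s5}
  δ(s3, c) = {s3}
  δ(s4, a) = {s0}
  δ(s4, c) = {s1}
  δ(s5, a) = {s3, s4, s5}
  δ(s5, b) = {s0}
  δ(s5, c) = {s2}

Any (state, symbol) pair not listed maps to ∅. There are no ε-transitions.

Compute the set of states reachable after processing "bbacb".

{s1}

Start in {s0}.
Read 'b': s0→{s0}; now {s0}.
Read 'b': s0→{s0}; now {s0}.
Read 'a': s0→{s4}; now {s4}.
Read 'c': s4→{s1}; now {s1}.
Read 'b': s1→{s1}; now {s1}.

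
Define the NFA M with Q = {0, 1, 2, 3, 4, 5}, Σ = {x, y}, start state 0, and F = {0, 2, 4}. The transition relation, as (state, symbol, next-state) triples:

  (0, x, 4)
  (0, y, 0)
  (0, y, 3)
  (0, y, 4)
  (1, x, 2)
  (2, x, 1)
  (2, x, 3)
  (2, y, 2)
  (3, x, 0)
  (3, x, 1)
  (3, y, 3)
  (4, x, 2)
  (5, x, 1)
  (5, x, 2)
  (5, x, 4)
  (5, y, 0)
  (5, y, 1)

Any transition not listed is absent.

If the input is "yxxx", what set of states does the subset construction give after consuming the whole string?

{0, 1, 2, 3}

Start in {0}.
Read 'y': 0→{0, 3, 4}; now {0, 3, 4}.
Read 'x': 0→{4}, 3→{0, 1}, 4→{2}; now {0, 1, 2, 4}.
Read 'x': 0→{4}, 1→{2}, 2→{1, 3}, 4→{2}; now {1, 2, 3, 4}.
Read 'x': 1→{2}, 2→{1, 3}, 3→{0, 1}, 4→{2}; now {0, 1, 2, 3}.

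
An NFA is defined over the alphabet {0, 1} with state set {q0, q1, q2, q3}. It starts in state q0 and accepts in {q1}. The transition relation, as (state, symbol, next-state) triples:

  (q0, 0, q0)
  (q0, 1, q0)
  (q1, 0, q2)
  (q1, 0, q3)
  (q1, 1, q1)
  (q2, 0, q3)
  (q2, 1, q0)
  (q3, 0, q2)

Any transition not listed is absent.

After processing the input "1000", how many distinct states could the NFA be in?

1

Start in {q0}.
Read '1': q0→{q0}; now {q0}.
Read '0': q0→{q0}; now {q0}.
Read '0': q0→{q0}; now {q0}.
Read '0': q0→{q0}; now {q0}.
That set has 1 state.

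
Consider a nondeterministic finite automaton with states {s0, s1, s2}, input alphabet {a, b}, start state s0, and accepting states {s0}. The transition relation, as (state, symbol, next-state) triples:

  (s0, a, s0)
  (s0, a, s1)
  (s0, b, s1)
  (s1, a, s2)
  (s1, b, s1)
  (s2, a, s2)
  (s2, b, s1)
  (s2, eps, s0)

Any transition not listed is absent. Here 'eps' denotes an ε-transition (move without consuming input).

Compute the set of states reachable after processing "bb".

Start in {s0}.
Read 'b': {s0} → {s1}.
Read 'b': {s1} → {s1}.

{s1}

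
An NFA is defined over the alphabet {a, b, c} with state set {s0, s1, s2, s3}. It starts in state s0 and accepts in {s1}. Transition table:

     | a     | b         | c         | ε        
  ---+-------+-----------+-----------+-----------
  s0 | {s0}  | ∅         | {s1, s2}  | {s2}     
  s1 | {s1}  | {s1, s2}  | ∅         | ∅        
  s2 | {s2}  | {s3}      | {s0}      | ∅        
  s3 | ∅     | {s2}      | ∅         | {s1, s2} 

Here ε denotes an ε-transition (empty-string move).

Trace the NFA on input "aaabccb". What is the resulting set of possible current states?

Start: ε-closure({s0}) = {s0, s2}.
Read 'a': {s0, s2} → {s0, s2}.
Read 'a': {s0, s2} → {s0, s2}.
Read 'a': {s0, s2} → {s0, s2}.
Read 'b': {s0, s2} → {s1, s2, s3}.
Read 'c': {s1, s2, s3} → {s0, s2}.
Read 'c': {s0, s2} → {s0, s1, s2}.
Read 'b': {s0, s1, s2} → {s1, s2, s3}.

{s1, s2, s3}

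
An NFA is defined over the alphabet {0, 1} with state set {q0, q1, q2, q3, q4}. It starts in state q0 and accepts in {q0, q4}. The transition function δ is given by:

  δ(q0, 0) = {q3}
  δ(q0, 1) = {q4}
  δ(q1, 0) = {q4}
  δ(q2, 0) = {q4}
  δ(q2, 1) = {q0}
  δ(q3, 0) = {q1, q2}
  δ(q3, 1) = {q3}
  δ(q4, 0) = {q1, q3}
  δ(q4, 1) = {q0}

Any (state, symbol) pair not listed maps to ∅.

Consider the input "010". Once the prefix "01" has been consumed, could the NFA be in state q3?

Start in {q0}.
Read '0': {q0} → {q3}.
Read '1': {q3} → {q3}.
State q3 is in {q3}.

Yes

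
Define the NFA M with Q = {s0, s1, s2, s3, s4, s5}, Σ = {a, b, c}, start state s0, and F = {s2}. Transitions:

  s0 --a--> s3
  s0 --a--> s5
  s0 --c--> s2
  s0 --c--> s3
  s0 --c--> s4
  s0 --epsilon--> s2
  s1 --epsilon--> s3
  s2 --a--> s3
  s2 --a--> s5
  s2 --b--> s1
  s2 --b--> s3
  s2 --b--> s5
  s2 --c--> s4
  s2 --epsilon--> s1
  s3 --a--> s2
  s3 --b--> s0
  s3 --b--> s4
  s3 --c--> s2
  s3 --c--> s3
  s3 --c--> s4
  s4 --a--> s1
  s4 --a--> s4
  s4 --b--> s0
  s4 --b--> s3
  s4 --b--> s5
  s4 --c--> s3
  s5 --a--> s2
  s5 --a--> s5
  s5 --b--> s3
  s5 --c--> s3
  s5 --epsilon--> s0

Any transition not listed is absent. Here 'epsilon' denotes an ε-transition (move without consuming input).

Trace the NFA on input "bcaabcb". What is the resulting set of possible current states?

{s0, s1, s2, s3, s4, s5}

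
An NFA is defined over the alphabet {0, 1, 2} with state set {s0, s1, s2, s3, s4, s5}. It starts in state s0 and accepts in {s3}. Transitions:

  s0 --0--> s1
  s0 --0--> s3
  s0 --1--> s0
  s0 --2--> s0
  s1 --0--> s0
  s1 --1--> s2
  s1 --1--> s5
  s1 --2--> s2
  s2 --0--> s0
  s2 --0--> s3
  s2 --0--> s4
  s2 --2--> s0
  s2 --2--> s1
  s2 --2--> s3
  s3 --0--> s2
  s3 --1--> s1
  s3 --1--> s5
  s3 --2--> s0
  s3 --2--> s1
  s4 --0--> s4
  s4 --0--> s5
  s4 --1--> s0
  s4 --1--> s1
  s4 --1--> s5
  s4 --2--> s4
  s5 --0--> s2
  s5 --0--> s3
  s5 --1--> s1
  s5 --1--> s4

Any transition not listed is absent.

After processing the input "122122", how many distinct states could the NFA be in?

1

Start in {s0}.
Read '1': s0→{s0}; now {s0}.
Read '2': s0→{s0}; now {s0}.
Read '2': s0→{s0}; now {s0}.
Read '1': s0→{s0}; now {s0}.
Read '2': s0→{s0}; now {s0}.
Read '2': s0→{s0}; now {s0}.
That set has 1 state.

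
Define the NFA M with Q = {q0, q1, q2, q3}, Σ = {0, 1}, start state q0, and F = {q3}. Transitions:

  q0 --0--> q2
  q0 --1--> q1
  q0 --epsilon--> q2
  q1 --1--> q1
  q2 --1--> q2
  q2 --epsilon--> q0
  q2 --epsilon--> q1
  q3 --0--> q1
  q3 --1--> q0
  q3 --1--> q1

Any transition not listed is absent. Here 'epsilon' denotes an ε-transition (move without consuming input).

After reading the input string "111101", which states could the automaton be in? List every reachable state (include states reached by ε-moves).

Start: ε-closure({q0}) = {q0, q1, q2}.
Read '1': q0→{q1}, q1→{q1}, q2→{q2}; union {q1, q2}; ε-closure = {q0, q1, q2}.
Read '1': q0→{q1}, q1→{q1}, q2→{q2}; union {q1, q2}; ε-closure = {q0, q1, q2}.
Read '1': q0→{q1}, q1→{q1}, q2→{q2}; union {q1, q2}; ε-closure = {q0, q1, q2}.
Read '1': q0→{q1}, q1→{q1}, q2→{q2}; union {q1, q2}; ε-closure = {q0, q1, q2}.
Read '0': q0→{q2}, q1→∅, q2→∅; union {q2}; ε-closure = {q0, q1, q2}.
Read '1': q0→{q1}, q1→{q1}, q2→{q2}; union {q1, q2}; ε-closure = {q0, q1, q2}.

{q0, q1, q2}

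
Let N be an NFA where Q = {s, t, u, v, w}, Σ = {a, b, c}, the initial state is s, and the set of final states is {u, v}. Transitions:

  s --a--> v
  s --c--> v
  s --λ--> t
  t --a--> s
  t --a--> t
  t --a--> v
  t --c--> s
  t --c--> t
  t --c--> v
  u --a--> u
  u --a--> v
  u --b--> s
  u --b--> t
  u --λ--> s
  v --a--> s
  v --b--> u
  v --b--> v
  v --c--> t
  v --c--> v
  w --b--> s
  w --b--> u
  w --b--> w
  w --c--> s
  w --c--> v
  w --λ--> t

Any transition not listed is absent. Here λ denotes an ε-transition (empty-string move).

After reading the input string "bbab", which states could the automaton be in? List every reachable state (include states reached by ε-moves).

∅

Start: ε-closure({s}) = {s, t}.
Read 'b': s→∅, t→∅; now ∅.
The set is empty and remains empty for the remaining 3 symbols.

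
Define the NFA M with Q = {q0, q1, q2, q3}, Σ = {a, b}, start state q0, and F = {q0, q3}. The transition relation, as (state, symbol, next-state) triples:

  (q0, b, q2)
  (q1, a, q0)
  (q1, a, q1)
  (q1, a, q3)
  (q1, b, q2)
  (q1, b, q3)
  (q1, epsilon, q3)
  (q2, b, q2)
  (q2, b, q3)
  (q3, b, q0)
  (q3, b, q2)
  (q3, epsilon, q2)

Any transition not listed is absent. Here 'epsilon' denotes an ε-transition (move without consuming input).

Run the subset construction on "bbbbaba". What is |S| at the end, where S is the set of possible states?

Start in {q0}.
Read 'b': q0→{q2}; now {q2}.
Read 'b': q2→{q2, q3}; now {q2, q3}.
Read 'b': q2→{q2, q3}, q3→{q0, q2}; now {q0, q2, q3}.
Read 'b': q0→{q2}, q2→{q2, q3}, q3→{q0, q2}; now {q0, q2, q3}.
Read 'a': q0→∅, q2→∅, q3→∅; now ∅.
The set is empty and remains empty for the remaining 2 symbols.
That set has 0 states.

0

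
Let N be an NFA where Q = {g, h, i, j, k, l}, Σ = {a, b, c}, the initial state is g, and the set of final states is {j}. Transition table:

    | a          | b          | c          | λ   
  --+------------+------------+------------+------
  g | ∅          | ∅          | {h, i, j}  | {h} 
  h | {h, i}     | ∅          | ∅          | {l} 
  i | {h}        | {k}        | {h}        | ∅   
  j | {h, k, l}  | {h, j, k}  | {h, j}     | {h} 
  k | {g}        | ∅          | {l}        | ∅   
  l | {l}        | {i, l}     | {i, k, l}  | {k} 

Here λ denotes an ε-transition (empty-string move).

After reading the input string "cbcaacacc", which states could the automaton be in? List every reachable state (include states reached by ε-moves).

Start: ε-closure({g}) = {g, h, k, l}.
Read 'c': g→{h, i, j}, h→∅, k→{l}, l→{i, k, l}; now {h, i, j, k, l}.
Read 'b': h→∅, i→{k}, j→{h, j, k}, k→∅, l→{i, l}; now {h, i, j, k, l}.
Read 'c': h→∅, i→{h}, j→{h, j}, k→{l}, l→{i, k, l}; now {h, i, j, k, l}.
Read 'a': h→{h, i}, i→{h}, j→{h, k, l}, k→{g}, l→{l}; now {g, h, i, k, l}.
Read 'a': g→∅, h→{h, i}, i→{h}, k→{g}, l→{l}; union {g, h, i, l}; ε-closure = {g, h, i, k, l}.
Read 'c': g→{h, i, j}, h→∅, i→{h}, k→{l}, l→{i, k, l}; now {h, i, j, k, l}.
Read 'a': h→{h, i}, i→{h}, j→{h, k, l}, k→{g}, l→{l}; now {g, h, i, k, l}.
Read 'c': g→{h, i, j}, h→∅, i→{h}, k→{l}, l→{i, k, l}; now {h, i, j, k, l}.
Read 'c': h→∅, i→{h}, j→{h, j}, k→{l}, l→{i, k, l}; now {h, i, j, k, l}.

{h, i, j, k, l}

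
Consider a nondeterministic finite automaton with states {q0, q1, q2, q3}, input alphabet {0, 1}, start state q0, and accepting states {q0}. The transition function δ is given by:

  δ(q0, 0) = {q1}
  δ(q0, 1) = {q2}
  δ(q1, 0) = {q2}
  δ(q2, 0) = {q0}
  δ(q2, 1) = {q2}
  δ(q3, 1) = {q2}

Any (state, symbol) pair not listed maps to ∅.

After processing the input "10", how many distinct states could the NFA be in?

Start in {q0}.
Read '1': {q0} → {q2}.
Read '0': {q2} → {q0}.
That set has 1 state.

1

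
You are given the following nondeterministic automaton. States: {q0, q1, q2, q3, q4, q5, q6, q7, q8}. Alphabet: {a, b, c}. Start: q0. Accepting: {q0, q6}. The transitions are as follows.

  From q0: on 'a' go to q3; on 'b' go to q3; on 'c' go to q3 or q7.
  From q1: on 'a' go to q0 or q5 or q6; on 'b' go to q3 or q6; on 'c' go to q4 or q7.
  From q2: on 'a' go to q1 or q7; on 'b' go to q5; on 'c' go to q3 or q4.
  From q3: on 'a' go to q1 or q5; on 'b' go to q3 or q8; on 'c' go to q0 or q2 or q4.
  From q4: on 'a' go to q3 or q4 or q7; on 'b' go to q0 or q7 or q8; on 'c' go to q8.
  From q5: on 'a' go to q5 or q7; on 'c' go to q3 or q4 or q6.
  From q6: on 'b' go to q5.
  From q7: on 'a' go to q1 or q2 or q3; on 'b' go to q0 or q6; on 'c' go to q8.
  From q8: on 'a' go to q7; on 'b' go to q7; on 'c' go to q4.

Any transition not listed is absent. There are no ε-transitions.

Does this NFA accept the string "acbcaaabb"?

Start in {q0}.
Read 'a': {q0} → {q3}.
Read 'c': {q3} → {q0, q2, q4}.
Read 'b': {q0, q2, q4} → {q0, q3, q5, q7, q8}.
Read 'c': {q0, q3, q5, q7, q8} → {q0, q2, q3, q4, q6, q7, q8}.
Read 'a': {q0, q2, q3, q4, q6, q7, q8} → {q1, q2, q3, q4, q5, q7}.
Read 'a': {q1, q2, q3, q4, q5, q7} → {q0, q1, q2, q3, q4, q5, q6, q7}.
Read 'a': {q0, q1, q2, q3, q4, q5, q6, q7} → {q0, q1, q2, q3, q4, q5, q6, q7}.
Read 'b': {q0, q1, q2, q3, q4, q5, q6, q7} → {q0, q3, q5, q6, q7, q8}.
Read 'b': {q0, q3, q5, q6, q7, q8} → {q0, q3, q5, q6, q7, q8}.
The final set {q0, q3, q5, q6, q7, q8} contains the accepting states q0, q6.

Yes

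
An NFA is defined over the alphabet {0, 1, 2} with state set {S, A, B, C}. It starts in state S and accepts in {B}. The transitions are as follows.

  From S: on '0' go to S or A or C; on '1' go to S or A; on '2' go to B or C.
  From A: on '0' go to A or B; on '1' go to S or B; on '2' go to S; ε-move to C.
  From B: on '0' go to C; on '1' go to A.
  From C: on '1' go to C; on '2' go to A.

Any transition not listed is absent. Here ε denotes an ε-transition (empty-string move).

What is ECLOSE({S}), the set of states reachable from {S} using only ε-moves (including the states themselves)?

{S}

Begin with {S}.
No ε-moves leave this set, so the closure equals the set itself.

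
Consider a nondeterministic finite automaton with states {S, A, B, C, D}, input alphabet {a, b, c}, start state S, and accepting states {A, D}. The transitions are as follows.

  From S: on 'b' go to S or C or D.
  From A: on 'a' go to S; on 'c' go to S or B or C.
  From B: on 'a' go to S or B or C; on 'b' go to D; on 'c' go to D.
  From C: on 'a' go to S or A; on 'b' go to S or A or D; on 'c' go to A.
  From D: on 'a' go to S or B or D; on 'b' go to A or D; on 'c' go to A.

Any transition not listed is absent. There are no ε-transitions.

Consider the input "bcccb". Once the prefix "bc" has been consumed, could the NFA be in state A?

Start in {S}.
Read 'b': S→{S, C, D}; now {S, C, D}.
Read 'c': S→∅, C→{A}, D→{A}; now {A}.
State A is in {A}.

Yes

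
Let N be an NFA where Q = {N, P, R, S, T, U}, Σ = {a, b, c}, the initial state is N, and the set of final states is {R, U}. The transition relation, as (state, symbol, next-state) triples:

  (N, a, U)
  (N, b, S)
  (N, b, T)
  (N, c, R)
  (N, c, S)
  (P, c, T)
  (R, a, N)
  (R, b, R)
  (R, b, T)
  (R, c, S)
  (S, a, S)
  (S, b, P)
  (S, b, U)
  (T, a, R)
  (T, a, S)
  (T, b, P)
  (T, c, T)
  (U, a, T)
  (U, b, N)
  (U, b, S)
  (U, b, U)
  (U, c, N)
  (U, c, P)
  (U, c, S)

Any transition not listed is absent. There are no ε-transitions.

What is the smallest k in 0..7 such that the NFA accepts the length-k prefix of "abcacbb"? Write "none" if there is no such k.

1

Start in {N}.
Read 'a': N→{U}; now {U}.
None of the earlier sets intersect F, but {U} does.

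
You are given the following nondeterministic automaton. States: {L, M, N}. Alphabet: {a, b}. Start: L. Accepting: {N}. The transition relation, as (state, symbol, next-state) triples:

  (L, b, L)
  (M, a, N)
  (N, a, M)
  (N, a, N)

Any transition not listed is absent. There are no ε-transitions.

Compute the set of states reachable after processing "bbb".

Start in {L}.
Read 'b': {L} → {L}.
Read 'b': {L} → {L}.
Read 'b': {L} → {L}.

{L}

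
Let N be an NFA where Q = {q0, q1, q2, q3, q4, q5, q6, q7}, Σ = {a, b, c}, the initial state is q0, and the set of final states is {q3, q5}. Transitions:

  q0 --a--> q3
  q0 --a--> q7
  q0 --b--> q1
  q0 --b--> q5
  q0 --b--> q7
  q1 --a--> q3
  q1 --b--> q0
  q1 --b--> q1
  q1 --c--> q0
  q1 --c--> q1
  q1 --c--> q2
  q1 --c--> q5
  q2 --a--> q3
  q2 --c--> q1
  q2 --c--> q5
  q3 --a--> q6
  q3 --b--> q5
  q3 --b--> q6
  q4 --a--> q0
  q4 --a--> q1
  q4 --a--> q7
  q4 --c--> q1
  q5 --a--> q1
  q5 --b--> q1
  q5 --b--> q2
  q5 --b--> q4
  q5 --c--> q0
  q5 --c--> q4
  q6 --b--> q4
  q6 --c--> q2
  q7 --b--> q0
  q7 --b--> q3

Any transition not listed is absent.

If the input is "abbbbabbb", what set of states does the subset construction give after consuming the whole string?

{q0, q1, q2, q3, q4, q5, q7}

Start in {q0}.
Read 'a': {q0} → {q3, q7}.
Read 'b': {q3, q7} → {q0, q3, q5, q6}.
Read 'b': {q0, q3, q5, q6} → {q1, q2, q4, q5, q6, q7}.
Read 'b': {q1, q2, q4, q5, q6, q7} → {q0, q1, q2, q3, q4}.
Read 'b': {q0, q1, q2, q3, q4} → {q0, q1, q5, q6, q7}.
Read 'a': {q0, q1, q5, q6, q7} → {q1, q3, q7}.
Read 'b': {q1, q3, q7} → {q0, q1, q3, q5, q6}.
Read 'b': {q0, q1, q3, q5, q6} → {q0, q1, q2, q4, q5, q6, q7}.
Read 'b': {q0, q1, q2, q4, q5, q6, q7} → {q0, q1, q2, q3, q4, q5, q7}.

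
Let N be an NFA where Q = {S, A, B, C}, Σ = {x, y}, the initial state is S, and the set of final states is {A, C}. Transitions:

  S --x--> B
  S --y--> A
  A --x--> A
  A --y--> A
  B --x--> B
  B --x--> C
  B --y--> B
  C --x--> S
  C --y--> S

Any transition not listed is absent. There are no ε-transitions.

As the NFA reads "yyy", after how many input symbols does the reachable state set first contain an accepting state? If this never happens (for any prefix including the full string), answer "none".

1

Start in {S}.
Read 'y': {S} → {A}.
None of the earlier sets intersect F, but {A} does.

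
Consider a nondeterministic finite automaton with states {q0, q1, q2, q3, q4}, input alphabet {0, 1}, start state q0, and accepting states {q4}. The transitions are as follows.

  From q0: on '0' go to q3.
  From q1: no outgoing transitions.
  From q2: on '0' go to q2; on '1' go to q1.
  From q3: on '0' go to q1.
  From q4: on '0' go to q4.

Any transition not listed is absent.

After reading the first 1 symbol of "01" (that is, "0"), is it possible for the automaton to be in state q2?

Start in {q0}.
Read '0': q0→{q3}; now {q3}.
State q2 is not in {q3}.

No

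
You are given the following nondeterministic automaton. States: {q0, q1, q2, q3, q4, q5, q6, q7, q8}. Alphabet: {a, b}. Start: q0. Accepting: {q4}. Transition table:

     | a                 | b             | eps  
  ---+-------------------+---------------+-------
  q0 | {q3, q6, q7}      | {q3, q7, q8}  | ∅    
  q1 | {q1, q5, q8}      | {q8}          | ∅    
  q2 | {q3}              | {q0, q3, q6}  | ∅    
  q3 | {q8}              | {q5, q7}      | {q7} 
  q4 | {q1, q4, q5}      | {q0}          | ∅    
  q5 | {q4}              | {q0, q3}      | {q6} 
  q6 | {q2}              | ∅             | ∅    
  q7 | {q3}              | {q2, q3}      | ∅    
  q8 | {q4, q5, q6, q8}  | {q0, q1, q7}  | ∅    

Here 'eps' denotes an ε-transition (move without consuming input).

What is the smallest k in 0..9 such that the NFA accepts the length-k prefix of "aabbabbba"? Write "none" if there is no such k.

Start in {q0}.
Read 'a': q0→{q3, q6, q7}; now {q3, q6, q7}.
Read 'a': q3→{q8}, q6→{q2}, q7→{q3}; union {q2, q3, q8}; ε-closure = {q2, q3, q7, q8}.
Read 'b': q2→{q0, q3, q6}, q3→{q5, q7}, q7→{q2, q3}, q8→{q0, q1, q7}; now {q0, q1, q2, q3, q5, q6, q7}.
Read 'b': q0→{q3, q7, q8}, q1→{q8}, q2→{q0, q3, q6}, q3→{q5, q7}, q5→{q0, q3}, q6→∅, q7→{q2, q3}; now {q0, q2, q3, q5, q6, q7, q8}.
Read 'a': q0→{q3, q6, q7}, q2→{q3}, q3→{q8}, q5→{q4}, q6→{q2}, q7→{q3}, q8→{q4, q5, q6, q8}; now {q2, q3, q4, q5, q6, q7, q8}.
None of the earlier sets intersect F, but {q2, q3, q4, q5, q6, q7, q8} does.

5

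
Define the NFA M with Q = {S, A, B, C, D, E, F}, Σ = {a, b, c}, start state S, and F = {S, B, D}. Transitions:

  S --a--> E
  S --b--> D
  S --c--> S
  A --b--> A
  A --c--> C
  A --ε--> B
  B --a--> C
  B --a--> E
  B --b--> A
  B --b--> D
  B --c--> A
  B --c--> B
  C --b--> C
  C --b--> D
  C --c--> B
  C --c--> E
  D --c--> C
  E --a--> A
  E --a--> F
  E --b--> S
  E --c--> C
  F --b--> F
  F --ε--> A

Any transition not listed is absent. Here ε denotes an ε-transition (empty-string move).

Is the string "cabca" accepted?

Start in {S}.
Read 'c': {S} → {S}.
Read 'a': {S} → {E}.
Read 'b': {E} → {S}.
Read 'c': {S} → {S}.
Read 'a': {S} → {E}.
The final set {E} contains no accepting state.

No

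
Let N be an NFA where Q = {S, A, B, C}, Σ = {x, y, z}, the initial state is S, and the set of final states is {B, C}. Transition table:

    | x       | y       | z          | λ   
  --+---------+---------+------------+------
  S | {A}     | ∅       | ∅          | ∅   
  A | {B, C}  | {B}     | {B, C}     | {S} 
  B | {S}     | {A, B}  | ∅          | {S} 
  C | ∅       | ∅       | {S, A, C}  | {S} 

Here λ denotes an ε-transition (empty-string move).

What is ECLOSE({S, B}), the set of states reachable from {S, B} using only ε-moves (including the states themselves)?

Begin with {S, B}.
No ε-moves leave this set, so the closure equals the set itself.

{S, B}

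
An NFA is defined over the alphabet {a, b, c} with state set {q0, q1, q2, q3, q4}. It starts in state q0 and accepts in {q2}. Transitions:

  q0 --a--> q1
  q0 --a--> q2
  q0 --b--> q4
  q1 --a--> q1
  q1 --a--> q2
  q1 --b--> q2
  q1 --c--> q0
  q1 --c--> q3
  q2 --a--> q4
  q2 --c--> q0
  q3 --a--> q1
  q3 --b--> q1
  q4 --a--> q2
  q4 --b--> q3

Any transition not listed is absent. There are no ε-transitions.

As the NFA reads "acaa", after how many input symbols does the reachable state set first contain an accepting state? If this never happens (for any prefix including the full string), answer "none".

Start in {q0}.
Read 'a': q0→{q1, q2}; now {q1, q2}.
None of the earlier sets intersect F, but {q1, q2} does.

1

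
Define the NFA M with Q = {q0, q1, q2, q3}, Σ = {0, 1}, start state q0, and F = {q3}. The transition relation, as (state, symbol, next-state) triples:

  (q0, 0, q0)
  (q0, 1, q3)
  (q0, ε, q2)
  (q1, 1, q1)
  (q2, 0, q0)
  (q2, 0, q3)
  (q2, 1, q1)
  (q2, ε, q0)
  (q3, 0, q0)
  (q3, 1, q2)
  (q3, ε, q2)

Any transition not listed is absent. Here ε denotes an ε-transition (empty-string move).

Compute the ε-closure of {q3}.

Begin with {q3}.
ε-move q3 → q2; add q2.
ε-move q2 → q0; add q0.

{q0, q2, q3}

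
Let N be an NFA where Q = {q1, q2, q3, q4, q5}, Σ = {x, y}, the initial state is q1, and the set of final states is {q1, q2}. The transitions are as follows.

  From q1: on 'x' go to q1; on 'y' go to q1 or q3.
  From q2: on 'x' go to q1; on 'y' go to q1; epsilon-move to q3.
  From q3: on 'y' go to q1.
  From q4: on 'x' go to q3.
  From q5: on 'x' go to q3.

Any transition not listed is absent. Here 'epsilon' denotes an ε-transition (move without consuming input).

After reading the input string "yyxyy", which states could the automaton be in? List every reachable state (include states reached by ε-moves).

{q1, q3}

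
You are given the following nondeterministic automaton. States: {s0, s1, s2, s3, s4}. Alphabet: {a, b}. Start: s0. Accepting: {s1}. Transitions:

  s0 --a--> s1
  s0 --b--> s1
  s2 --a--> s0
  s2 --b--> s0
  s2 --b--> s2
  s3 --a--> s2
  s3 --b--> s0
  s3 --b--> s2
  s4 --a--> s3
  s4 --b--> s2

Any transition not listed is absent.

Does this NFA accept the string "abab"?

No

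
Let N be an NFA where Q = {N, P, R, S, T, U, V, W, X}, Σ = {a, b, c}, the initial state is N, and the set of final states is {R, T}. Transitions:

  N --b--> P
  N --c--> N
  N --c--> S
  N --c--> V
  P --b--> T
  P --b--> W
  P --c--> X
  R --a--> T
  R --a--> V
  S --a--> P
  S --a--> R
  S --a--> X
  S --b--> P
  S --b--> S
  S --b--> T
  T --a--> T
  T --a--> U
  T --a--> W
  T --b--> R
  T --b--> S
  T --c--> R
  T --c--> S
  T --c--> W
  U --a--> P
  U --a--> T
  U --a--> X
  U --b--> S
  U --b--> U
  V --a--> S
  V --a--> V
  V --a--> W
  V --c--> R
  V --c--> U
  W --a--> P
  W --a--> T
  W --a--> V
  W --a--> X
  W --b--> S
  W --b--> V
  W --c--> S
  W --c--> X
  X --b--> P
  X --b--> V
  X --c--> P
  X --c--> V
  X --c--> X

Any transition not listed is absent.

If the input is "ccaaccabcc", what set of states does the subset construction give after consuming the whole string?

Start in {N}.
Read 'c': {N} → {N, S, V}.
Read 'c': {N, S, V} → {N, R, S, U, V}.
Read 'a': {N, R, S, U, V} → {P, R, S, T, V, W, X}.
Read 'a': {P, R, S, T, V, W, X} → {P, R, S, T, U, V, W, X}.
Read 'c': {P, R, S, T, U, V, W, X} → {P, R, S, U, V, W, X}.
Read 'c': {P, R, S, U, V, W, X} → {P, R, S, U, V, X}.
Read 'a': {P, R, S, U, V, X} → {P, R, S, T, V, W, X}.
Read 'b': {P, R, S, T, V, W, X} → {P, R, S, T, V, W}.
Read 'c': {P, R, S, T, V, W} → {R, S, U, W, X}.
Read 'c': {R, S, U, W, X} → {P, S, V, X}.

{P, S, V, X}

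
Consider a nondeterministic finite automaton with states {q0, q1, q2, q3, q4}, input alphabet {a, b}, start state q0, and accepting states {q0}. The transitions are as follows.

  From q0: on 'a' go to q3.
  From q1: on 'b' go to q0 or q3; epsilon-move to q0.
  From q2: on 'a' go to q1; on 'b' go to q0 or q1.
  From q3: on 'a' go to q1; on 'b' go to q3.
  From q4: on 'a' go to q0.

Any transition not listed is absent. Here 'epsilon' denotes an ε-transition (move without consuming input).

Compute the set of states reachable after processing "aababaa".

{q0, q1, q3}

Start in {q0}.
Read 'a': q0→{q3}; now {q3}.
Read 'a': q3→{q1}; union {q1}; ε-closure = {q0, q1}.
Read 'b': q0→∅, q1→{q0, q3}; now {q0, q3}.
Read 'a': q0→{q3}, q3→{q1}; union {q1, q3}; ε-closure = {q0, q1, q3}.
Read 'b': q0→∅, q1→{q0, q3}, q3→{q3}; now {q0, q3}.
Read 'a': q0→{q3}, q3→{q1}; union {q1, q3}; ε-closure = {q0, q1, q3}.
Read 'a': q0→{q3}, q1→∅, q3→{q1}; union {q1, q3}; ε-closure = {q0, q1, q3}.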